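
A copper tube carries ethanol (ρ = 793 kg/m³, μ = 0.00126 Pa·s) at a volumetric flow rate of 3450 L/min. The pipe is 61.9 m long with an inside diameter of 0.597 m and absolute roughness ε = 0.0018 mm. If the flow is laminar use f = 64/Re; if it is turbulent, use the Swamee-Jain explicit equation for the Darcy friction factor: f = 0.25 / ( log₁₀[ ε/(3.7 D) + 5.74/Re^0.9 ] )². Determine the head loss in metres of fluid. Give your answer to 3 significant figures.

Q = 3450 L/min = 3450/60000 = 0.0575 m³/s.
Cross-sectional area A = πD²/4 = π(0.597)²/4 = 0.2799 m²; mean velocity V = Q/A = 0.0575/0.2799 = 0.2054 m/s.
Reynolds number Re = ρVD/μ = 793 · 0.2054 · 0.597 / 0.00126 = 7.718e+04.
Re > 4000 → turbulent. Relative roughness ε/D = 1.8e-06/0.597 = 3.02e-06. Swamee-Jain: f = 0.25/(log₁₀[3.02e-06/3.7 + 5.74/7.718e+04^0.9])² = 0.25/(log₁₀[8.15e-07 + 0.000229])² = 0.25/(-3.638)² = 0.01889.
Darcy-Weisbach: ΔP = f(L/D)(ρV²/2) = 0.01889·(61.9/0.597)·(793·0.2054²/2) = 0.01889·103.7·16.73 = 32.76 Pa.
Head loss h_f = ΔP/(ρg) = 32.76/(793·9.81) = 0.00421 m.

h_f ≈ 0.00421 m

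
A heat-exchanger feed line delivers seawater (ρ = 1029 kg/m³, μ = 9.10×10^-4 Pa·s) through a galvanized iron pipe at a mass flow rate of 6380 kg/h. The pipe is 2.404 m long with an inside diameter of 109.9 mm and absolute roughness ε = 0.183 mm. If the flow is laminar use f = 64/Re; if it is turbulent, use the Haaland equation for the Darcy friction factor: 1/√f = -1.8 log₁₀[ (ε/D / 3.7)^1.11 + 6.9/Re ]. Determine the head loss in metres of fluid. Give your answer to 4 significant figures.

h_f ≈ 0.001040 m

ṁ = 6380 kg/h = 6380/3600 = 1.772 kg/s.
A = πD²/4 = π(0.1099)²/4 = 0.009486 m²; mean velocity V = ṁ/(ρA) = 1.772/(1029 · 0.009486) = 0.1816 m/s.
Reynolds number Re = ρVD/μ = 1029 · 0.1816 · 0.1099 / 0.00091 = 2.256e+04.
Re > 4000 → turbulent. Relative roughness ε/D = 0.000183/0.1099 = 0.00167. Haaland: 1/√f = -1.8 log₁₀[(0.00167/3.7)^1.11 + 6.9/2.256e+04] = -1.8 log₁₀[0.000193 + 0.000306] = 5.944, so f = 0.0283.
Darcy-Weisbach: ΔP = f(L/D)(ρV²/2) = 0.0283·(2.404/0.1099)·(1029·0.1816²/2) = 0.0283·21.87·16.96 = 10.5 Pa.
Head loss h_f = ΔP/(ρg) = 10.5/(1029·9.81) = 0.001040 m.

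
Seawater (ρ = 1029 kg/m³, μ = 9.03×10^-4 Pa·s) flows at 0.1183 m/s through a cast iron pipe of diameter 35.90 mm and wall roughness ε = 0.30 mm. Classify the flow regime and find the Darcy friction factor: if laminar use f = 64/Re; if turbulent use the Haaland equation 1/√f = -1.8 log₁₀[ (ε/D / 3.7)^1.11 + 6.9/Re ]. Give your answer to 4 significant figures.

Re = ρVD/μ = 1029·0.1183·0.0359/0.000903 = 4840.
Re > 4000 → turbulent. ε/D = 0.0003/0.0359 = 0.00836; Haaland: 1/√f = -1.8 log₁₀[0.00116 + 0.00143] = 4.659, so f = 0.04608.

f ≈ 0.04608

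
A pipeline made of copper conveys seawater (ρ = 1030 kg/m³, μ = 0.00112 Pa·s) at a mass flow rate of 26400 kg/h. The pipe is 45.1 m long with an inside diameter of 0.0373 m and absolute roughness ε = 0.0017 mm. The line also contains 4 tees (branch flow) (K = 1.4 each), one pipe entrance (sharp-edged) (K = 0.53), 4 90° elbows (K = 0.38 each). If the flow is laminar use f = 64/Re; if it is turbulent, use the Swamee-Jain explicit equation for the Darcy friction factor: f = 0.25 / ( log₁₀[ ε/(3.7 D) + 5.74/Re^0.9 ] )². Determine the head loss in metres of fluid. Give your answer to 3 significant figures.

ṁ = 26400 kg/h = 26400/3600 = 7.333 kg/s.
A = πD²/4 = π(0.0373)²/4 = 0.001093 m²; mean velocity V = ṁ/(ρA) = 7.333/(1030 · 0.001093) = 6.516 m/s.
Reynolds number Re = ρVD/μ = 1030 · 6.516 · 0.0373 / 0.00112 = 2.235e+05.
Re > 4000 → turbulent. Relative roughness ε/D = 1.7e-06/0.0373 = 4.56e-05. Swamee-Jain: f = 0.25/(log₁₀[4.56e-05/3.7 + 5.74/2.235e+05^0.9])² = 0.25/(log₁₀[1.23e-05 + 8.8e-05])² = 0.25/(-3.999)² = 0.01564.
Total minor-loss coefficient ΣK = 4·1.4 + 1·0.53 + 4·0.38 = 7.65.
ΔP = [f·L/D + ΣK]·(ρV²/2) = [0.01564·45.1/0.0373 + 7.65]·(1030·6.516²/2) = [18.91 + 7.65]·2.186e+04 = 5.806e+05 Pa.
Head loss h_f = ΔP/(ρg) = 5.806e+05/(1030·9.81) = 57.5 m.

h_f ≈ 57.5 m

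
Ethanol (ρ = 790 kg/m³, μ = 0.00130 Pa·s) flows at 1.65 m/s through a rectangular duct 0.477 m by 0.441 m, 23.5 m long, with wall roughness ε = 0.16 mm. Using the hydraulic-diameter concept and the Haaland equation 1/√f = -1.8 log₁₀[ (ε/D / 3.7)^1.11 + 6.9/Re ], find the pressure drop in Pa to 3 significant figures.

Hydraulic diameter D_h = 4A/P = 4·(0.477·0.441)/(2·(0.477+0.441)) = 0.8414/1.836 = 0.4583 m.
Re = ρVD_h/μ = 790·1.65·0.4583/0.0013 = 4.595e+05.
ε/D_h = 0.00016/0.4583 = 0.000349; Haaland gives 1/√f = -1.8 log₁₀[3.4e-05+1.5e-05] = 7.757, so f = 0.01662.
ΔP = f(L/D_h)(ρV²/2) = 0.01662·23.5/0.4583·1075 = 916.5 Pa.

ΔP ≈ 916 Pa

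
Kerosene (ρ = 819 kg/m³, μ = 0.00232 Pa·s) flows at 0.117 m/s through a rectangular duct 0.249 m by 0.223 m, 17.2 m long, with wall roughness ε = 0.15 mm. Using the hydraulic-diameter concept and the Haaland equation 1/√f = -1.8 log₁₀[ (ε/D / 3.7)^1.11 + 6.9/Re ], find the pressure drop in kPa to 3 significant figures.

Hydraulic diameter D_h = 4A/P = 4·(0.249·0.223)/(2·(0.249+0.223)) = 0.2221/0.944 = 0.2353 m.
Re = ρVD_h/μ = 819·0.117·0.2353/0.00232 = 9718.
ε/D_h = 0.00015/0.2353 = 0.000638; Haaland gives 1/√f = -1.8 log₁₀[6.64e-05+0.00071] = 5.598, so f = 0.03191.
ΔP = f(L/D_h)(ρV²/2) = 0.03191·17.2/0.2353·5.606 = 13.08 Pa.
ΔP = 0.0131 kPa.

ΔP ≈ 0.0131 kPa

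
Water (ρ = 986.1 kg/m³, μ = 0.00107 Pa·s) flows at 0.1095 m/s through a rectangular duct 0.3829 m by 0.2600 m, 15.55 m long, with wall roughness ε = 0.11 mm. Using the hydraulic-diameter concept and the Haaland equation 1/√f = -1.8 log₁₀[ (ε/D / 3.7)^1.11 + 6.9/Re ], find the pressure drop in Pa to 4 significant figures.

ΔP ≈ 7.098 Pa

Hydraulic diameter D_h = 4A/P = 4·(0.3829·0.26)/(2·(0.3829+0.26)) = 0.3982/1.286 = 0.3097 m.
Re = ρVD_h/μ = 986.1·0.1095·0.3097/0.00107 = 3.125e+04.
ε/D_h = 0.00011/0.3097 = 0.000355; Haaland gives 1/√f = -1.8 log₁₀[3.47e-05+0.000221] = 6.467, so f = 0.02391.
ΔP = f(L/D_h)(ρV²/2) = 0.02391·15.55/0.3097·5.912 = 7.098 Pa.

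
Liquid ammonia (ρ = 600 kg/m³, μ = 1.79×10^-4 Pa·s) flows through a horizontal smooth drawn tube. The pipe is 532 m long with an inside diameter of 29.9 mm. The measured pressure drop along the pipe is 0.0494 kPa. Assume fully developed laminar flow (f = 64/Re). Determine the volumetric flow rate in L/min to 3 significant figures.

Q ≈ 0.611 L/min

For laminar flow, f = 64/Re with Re = ρVD/μ, so Darcy-Weisbach reduces to ΔP = 32μLV/D². Solving for V: V = ΔP·D²/(32μL) = 49.4·(0.0299)²/(32·0.000179·532) = 0.01449 m/s.
Check: Re = ρVD/μ = 600·0.01449·0.0299/0.000179 = 1453 < 2300, so the laminar assumption holds.
Q = V·A = 0.01449·(π/4·0.0299²) = 1.018e-05 m³/s = 0.611 L/min.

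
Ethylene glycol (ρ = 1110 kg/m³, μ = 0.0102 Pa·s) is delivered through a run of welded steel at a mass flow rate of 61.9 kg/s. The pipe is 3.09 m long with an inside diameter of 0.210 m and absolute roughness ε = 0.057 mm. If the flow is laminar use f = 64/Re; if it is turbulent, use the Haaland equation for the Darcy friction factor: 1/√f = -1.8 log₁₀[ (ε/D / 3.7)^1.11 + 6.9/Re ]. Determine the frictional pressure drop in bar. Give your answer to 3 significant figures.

A = πD²/4 = π(0.21)²/4 = 0.03464 m²; mean velocity V = ṁ/(ρA) = 61.9/(1110 · 0.03464) = 1.61 m/s.
Reynolds number Re = ρVD/μ = 1110 · 1.61 · 0.21 / 0.0102 = 3.679e+04.
Re > 4000 → turbulent. Relative roughness ε/D = 5.7e-05/0.21 = 0.000271. Haaland: 1/√f = -1.8 log₁₀[(0.000271/3.7)^1.11 + 6.9/3.679e+04] = -1.8 log₁₀[2.57e-05 + 0.000188] = 6.608, so f = 0.0229.
Darcy-Weisbach: ΔP = f(L/D)(ρV²/2) = 0.0229·(3.09/0.21)·(1110·1.61²/2) = 0.0229·14.71·1439 = 484.8 Pa.
ΔP = 484.8 Pa = 0.00485 bar.

ΔP ≈ 0.00485 bar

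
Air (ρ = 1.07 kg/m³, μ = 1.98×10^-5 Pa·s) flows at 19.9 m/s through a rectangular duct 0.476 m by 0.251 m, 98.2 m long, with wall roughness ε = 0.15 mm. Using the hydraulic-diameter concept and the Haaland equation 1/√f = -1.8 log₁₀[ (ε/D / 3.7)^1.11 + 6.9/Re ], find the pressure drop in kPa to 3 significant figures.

ΔP ≈ 1.12 kPa

Hydraulic diameter D_h = 4A/P = 4·(0.476·0.251)/(2·(0.476+0.251)) = 0.4779/1.454 = 0.3287 m.
Re = ρVD_h/μ = 1.07·19.9·0.3287/1.98e-05 = 3.535e+05.
ε/D_h = 0.00015/0.3287 = 0.000456; Haaland gives 1/√f = -1.8 log₁₀[4.58e-05+1.95e-05] = 7.533, so f = 0.01762.
ΔP = f(L/D_h)(ρV²/2) = 0.01762·98.2/0.3287·211.9 = 1116 Pa.
ΔP = 1.12 kPa.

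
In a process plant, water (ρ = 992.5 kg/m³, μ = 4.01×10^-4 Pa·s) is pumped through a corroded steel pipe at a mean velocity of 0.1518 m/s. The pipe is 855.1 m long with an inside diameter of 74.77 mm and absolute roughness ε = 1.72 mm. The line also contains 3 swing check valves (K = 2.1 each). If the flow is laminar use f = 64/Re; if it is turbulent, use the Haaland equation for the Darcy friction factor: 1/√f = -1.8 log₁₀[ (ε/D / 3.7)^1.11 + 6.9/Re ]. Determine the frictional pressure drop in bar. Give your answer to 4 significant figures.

Reynolds number Re = ρVD/μ = 992.5 · 0.1518 · 0.07477 / 0.000401 = 2.809e+04.
Re > 4000 → turbulent. Relative roughness ε/D = 0.00172/0.07477 = 0.023. Haaland: 1/√f = -1.8 log₁₀[(0.023/3.7)^1.11 + 6.9/2.809e+04] = -1.8 log₁₀[0.00356 + 0.000246] = 4.356, so f = 0.0527.
Total minor-loss coefficient ΣK = 3·2.1 = 6.3.
ΔP = [f·L/D + ΣK]·(ρV²/2) = [0.0527·855.1/0.07477 + 6.3]·(992.5·0.1518²/2) = [602.7 + 6.3]·11.44 = 6964 Pa.
ΔP = 6964 Pa = 0.06964 bar.

ΔP ≈ 0.06964 bar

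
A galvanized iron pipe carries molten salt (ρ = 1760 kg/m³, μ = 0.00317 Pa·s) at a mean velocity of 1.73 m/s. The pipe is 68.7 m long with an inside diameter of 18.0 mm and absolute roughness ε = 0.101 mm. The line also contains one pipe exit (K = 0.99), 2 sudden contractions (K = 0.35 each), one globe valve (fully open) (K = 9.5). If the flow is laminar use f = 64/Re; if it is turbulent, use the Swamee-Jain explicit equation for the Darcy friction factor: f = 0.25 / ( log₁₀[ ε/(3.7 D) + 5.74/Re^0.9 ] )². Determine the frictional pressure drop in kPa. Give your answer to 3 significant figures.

Reynolds number Re = ρVD/μ = 1760 · 1.73 · 0.018 / 0.00317 = 1.729e+04.
Re > 4000 → turbulent. Relative roughness ε/D = 0.000101/0.018 = 0.00561. Swamee-Jain: f = 0.25/(log₁₀[0.00561/3.7 + 5.74/1.729e+04^0.9])² = 0.25/(log₁₀[0.00152 + 0.000881])² = 0.25/(-2.62)² = 0.03641.
Total minor-loss coefficient ΣK = 1·0.99 + 2·0.35 + 1·9.5 = 11.2.
ΔP = [f·L/D + ΣK]·(ρV²/2) = [0.03641·68.7/0.018 + 11.2]·(1760·1.73²/2) = [139 + 11.2]·2634 = 3.955e+05 Pa.
ΔP = 3.955e+05 Pa = 395 kPa.

ΔP ≈ 395 kPa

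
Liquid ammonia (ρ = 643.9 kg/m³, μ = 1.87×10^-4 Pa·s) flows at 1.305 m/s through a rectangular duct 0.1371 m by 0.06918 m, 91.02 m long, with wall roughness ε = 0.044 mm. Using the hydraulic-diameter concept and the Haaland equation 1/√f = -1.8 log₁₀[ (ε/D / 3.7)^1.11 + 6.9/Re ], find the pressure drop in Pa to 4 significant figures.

Hydraulic diameter D_h = 4A/P = 4·(0.1371·0.06918)/(2·(0.1371+0.06918)) = 0.03794/0.4126 = 0.09196 m.
Re = ρVD_h/μ = 643.9·1.305·0.09196/0.000187 = 4.132e+05.
ε/D_h = 4.4e-05/0.09196 = 0.000478; Haaland gives 1/√f = -1.8 log₁₀[4.83e-05+1.67e-05] = 7.537, so f = 0.0176.
ΔP = f(L/D_h)(ρV²/2) = 0.0176·91.02/0.09196·548.3 = 9554 Pa.

ΔP ≈ 9554 Pa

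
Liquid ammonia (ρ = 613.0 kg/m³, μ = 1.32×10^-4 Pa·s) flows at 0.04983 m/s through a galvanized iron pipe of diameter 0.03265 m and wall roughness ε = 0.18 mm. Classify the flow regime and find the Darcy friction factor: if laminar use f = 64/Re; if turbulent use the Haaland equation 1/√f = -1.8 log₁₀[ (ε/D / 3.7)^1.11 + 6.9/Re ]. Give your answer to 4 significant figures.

Re = ρVD/μ = 613·0.04983·0.03265/0.000132 = 7555.
Re > 4000 → turbulent. ε/D = 0.00018/0.03265 = 0.00551; Haaland: 1/√f = -1.8 log₁₀[0.000728 + 0.000913] = 5.013, so f = 0.0398.

f ≈ 0.03980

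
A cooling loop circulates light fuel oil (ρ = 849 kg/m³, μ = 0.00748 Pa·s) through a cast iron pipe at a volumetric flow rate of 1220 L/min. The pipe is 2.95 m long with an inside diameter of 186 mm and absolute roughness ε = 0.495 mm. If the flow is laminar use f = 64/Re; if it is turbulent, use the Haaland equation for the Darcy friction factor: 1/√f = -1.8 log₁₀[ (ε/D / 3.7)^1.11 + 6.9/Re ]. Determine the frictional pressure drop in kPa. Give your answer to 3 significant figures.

Q = 1220 L/min = 1220/60000 = 0.02033 m³/s.
Cross-sectional area A = πD²/4 = π(0.186)²/4 = 0.02717 m²; mean velocity V = Q/A = 0.02033/0.02717 = 0.7483 m/s.
Reynolds number Re = ρVD/μ = 849 · 0.7483 · 0.186 / 0.00748 = 1.58e+04.
Re > 4000 → turbulent. Relative roughness ε/D = 0.000495/0.186 = 0.00266. Haaland: 1/√f = -1.8 log₁₀[(0.00266/3.7)^1.11 + 6.9/1.58e+04] = -1.8 log₁₀[0.000324 + 0.000437] = 5.613, so f = 0.03174.
Darcy-Weisbach: ΔP = f(L/D)(ρV²/2) = 0.03174·(2.95/0.186)·(849·0.7483²/2) = 0.03174·15.86·237.7 = 119.7 Pa.
ΔP = 119.7 Pa = 0.120 kPa.

ΔP ≈ 0.120 kPa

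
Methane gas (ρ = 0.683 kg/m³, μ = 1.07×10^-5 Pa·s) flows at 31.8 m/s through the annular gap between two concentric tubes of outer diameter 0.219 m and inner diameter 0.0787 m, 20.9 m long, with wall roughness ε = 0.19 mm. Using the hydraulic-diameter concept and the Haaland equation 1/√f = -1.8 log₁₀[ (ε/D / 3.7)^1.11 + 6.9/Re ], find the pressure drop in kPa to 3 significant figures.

Hydraulic diameter D_h = 4A/P = D_o - D_i = 0.219 - 0.0787 = 0.1403 m.
Re = ρVD_h/μ = 0.683·31.8·0.1403/1.07e-05 = 2.848e+05.
ε/D_h = 0.00019/0.1403 = 0.00135; Haaland gives 1/√f = -1.8 log₁₀[0.000153+2.42e-05] = 6.751, so f = 0.02194.
ΔP = f(L/D_h)(ρV²/2) = 0.02194·20.9/0.1403·345.3 = 1129 Pa.
ΔP = 1.13 kPa.

ΔP ≈ 1.13 kPa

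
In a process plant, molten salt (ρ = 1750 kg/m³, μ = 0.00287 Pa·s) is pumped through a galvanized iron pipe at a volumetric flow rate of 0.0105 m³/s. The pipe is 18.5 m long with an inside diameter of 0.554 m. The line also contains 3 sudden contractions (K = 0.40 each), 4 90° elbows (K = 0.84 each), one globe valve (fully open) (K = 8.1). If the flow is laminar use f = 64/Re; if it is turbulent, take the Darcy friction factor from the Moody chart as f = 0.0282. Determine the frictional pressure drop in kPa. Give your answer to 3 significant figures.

Cross-sectional area A = πD²/4 = π(0.554)²/4 = 0.2411 m²; mean velocity V = Q/A = 0.0105/0.2411 = 0.04356 m/s.
Reynolds number Re = ρVD/μ = 1750 · 0.04356 · 0.554 / 0.00287 = 1.471e+04.
Re > 4000 → turbulent; use the Moody-chart value f = 0.0282.
Total minor-loss coefficient ΣK = 3·0.4 + 4·0.84 + 1·8.1 = 12.7.
ΔP = [f·L/D + ΣK]·(ρV²/2) = [0.0282·18.5/0.554 + 12.7]·(1750·0.04356²/2) = [0.9417 + 12.7]·1.66 = 22.58 Pa.
ΔP = 22.58 Pa = 0.0226 kPa.

ΔP ≈ 0.0226 kPa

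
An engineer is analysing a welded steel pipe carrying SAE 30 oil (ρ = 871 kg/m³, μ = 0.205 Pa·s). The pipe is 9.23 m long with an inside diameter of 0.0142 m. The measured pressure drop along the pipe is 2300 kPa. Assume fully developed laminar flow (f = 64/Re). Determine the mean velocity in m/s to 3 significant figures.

V ≈ 7.66 m/s

For laminar flow, f = 64/Re with Re = ρVD/μ, so Darcy-Weisbach reduces to ΔP = 32μLV/D². Solving for V: V = ΔP·D²/(32μL) = 2.3e+06·(0.0142)²/(32·0.205·9.23) = 7.659 m/s.
Check: Re = ρVD/μ = 871·7.659·0.0142/0.205 = 462.1 < 2300, so the laminar assumption holds.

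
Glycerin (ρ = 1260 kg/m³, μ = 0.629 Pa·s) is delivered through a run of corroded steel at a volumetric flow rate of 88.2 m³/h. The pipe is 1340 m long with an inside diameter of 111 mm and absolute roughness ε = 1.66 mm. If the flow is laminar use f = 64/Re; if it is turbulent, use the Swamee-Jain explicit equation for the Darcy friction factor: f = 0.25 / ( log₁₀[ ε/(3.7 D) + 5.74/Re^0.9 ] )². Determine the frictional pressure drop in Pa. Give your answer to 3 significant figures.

ΔP ≈ 5.54×10^6 Pa

Q = 88.2 m³/h = 88.2/3600 = 0.0245 m³/s.
Cross-sectional area A = πD²/4 = π(0.111)²/4 = 0.009677 m²; mean velocity V = Q/A = 0.0245/0.009677 = 2.532 m/s.
Reynolds number Re = ρVD/μ = 1260 · 2.532 · 0.111 / 0.629 = 563.
Re < 2300 → laminar flow, so f = 64/Re = 64/563 = 0.1137 (the turbulent correlation is not needed).
Darcy-Weisbach: ΔP = f(L/D)(ρV²/2) = 0.1137·(1340/0.111)·(1260·2.532²/2) = 0.1137·1.207e+04·4038 = 5.542e+06 Pa.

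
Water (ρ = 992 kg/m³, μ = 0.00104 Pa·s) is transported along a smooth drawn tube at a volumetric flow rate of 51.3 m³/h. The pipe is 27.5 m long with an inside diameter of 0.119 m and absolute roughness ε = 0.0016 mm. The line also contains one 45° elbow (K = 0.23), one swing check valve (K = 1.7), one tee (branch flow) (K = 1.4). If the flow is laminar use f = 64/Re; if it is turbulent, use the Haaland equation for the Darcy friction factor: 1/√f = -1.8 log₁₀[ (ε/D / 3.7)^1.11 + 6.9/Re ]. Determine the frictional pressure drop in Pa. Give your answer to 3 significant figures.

ΔP ≈ 5830 Pa

Q = 51.3 m³/h = 51.3/3600 = 0.01425 m³/s.
Cross-sectional area A = πD²/4 = π(0.119)²/4 = 0.01112 m²; mean velocity V = Q/A = 0.01425/0.01112 = 1.281 m/s.
Reynolds number Re = ρVD/μ = 992 · 1.281 · 0.119 / 0.00104 = 1.454e+05.
Re > 4000 → turbulent. Relative roughness ε/D = 1.6e-06/0.119 = 1.34e-05. Haaland: 1/√f = -1.8 log₁₀[(1.34e-05/3.7)^1.11 + 6.9/1.454e+05] = -1.8 log₁₀[9.16e-07 + 4.74e-05] = 7.768, so f = 0.01657.
Total minor-loss coefficient ΣK = 1·0.23 + 1·1.7 + 1·1.4 = 3.33.
ΔP = [f·L/D + ΣK]·(ρV²/2) = [0.01657·27.5/0.119 + 3.33]·(992·1.281²/2) = [3.83 + 3.33]·814.2 = 5830 Pa.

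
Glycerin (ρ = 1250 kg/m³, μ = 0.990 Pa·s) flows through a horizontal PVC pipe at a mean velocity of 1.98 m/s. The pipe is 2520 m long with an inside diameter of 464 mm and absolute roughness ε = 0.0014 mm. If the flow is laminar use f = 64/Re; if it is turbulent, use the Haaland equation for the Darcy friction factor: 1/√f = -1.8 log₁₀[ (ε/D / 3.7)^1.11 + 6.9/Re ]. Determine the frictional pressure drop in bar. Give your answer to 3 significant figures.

Reynolds number Re = ρVD/μ = 1250 · 1.98 · 0.464 / 0.99 = 1160.
Re < 2300 → laminar flow, so f = 64/Re = 64/1160 = 0.05517 (the turbulent correlation is not needed).
Darcy-Weisbach: ΔP = f(L/D)(ρV²/2) = 0.05517·(2520/0.464)·(1250·1.98²/2) = 0.05517·5431·2450 = 7.342e+05 Pa.
ΔP = 7.342e+05 Pa = 7.34 bar.

ΔP ≈ 7.34 bar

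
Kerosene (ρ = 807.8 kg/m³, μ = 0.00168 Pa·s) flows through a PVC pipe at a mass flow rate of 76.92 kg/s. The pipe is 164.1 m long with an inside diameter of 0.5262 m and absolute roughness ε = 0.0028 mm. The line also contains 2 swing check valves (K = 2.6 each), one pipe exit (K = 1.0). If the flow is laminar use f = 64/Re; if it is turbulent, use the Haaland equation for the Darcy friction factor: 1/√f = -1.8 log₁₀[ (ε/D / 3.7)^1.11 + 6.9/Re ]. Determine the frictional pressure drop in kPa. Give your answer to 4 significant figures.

A = πD²/4 = π(0.5262)²/4 = 0.2175 m²; mean velocity V = ṁ/(ρA) = 76.92/(807.8 · 0.2175) = 0.4379 m/s.
Reynolds number Re = ρVD/μ = 807.8 · 0.4379 · 0.5262 / 0.00168 = 1.108e+05.
Re > 4000 → turbulent. Relative roughness ε/D = 2.8e-06/0.5262 = 5.32e-06. Haaland: 1/√f = -1.8 log₁₀[(5.32e-06/3.7)^1.11 + 6.9/1.108e+05] = -1.8 log₁₀[3.27e-07 + 6.23e-05] = 7.566, so f = 0.01747.
Total minor-loss coefficient ΣK = 2·2.6 + 1·1 = 6.2.
ΔP = [f·L/D + ΣK]·(ρV²/2) = [0.01747·164.1/0.5262 + 6.2]·(807.8·0.4379²/2) = [5.448 + 6.2]·77.44 = 902 Pa.
ΔP = 902 Pa = 0.9020 kPa.

ΔP ≈ 0.9020 kPa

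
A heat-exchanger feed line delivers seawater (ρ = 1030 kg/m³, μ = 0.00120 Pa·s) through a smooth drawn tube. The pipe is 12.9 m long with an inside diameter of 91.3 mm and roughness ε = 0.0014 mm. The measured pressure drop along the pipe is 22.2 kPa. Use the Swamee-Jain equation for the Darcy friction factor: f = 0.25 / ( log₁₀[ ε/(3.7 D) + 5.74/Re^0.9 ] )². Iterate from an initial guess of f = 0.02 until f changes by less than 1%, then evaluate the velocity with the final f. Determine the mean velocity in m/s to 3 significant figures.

Rearranging Darcy-Weisbach: V = √(2·ΔP·D/(f·L·ρ)). With ε/D = 1.4e-06/0.0913 = 1.53e-05, iterate starting from f = 0.02:
  f = 0.02 → V = √(2·2.22e+04·0.0913/(0.02·12.9·1030)) = 3.906 m/s; Re = ρVD/μ = 3.061e+05; f → 0.0145
  f = 0.0145 → V = 4.587 m/s; Re = 3.594e+05; f → 0.0141
  f = 0.0141 → V = 4.652 m/s; Re = 3.645e+05; f → 0.01406
Converged (Δf/f < 1%). With the final f = 0.01406: V = √(2·2.22e+04·0.0913/(0.01406·12.9·1030)) = 4.657 m/s.

V ≈ 4.66 m/s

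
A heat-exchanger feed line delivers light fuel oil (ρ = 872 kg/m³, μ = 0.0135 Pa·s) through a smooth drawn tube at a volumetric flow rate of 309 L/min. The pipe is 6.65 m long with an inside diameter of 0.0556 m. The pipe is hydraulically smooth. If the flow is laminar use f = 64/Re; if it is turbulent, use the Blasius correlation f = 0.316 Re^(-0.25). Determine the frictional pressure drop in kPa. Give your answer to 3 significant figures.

Q = 309 L/min = 309/60000 = 0.00515 m³/s.
Cross-sectional area A = πD²/4 = π(0.0556)²/4 = 0.002428 m²; mean velocity V = Q/A = 0.00515/0.002428 = 2.121 m/s.
Reynolds number Re = ρVD/μ = 872 · 2.121 · 0.0556 / 0.0135 = 7618.
Re > 4000 → turbulent. Smooth-pipe (Blasius): f = 0.316 Re^(-0.25) = 0.316/(7618)^0.25 = 0.03382.
Darcy-Weisbach: ΔP = f(L/D)(ρV²/2) = 0.03382·(6.65/0.0556)·(872·2.121²/2) = 0.03382·119.6·1962 = 7936 Pa.
ΔP = 7936 Pa = 7.94 kPa.

ΔP ≈ 7.94 kPa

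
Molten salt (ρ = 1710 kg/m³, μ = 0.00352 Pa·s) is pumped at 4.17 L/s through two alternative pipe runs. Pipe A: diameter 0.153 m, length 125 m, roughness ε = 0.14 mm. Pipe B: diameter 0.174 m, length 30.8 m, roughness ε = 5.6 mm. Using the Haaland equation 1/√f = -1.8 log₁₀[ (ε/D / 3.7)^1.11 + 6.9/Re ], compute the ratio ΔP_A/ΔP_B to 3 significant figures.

ΔP_A/ΔP_B ≈ 3.60

Pipe A: V = Q/A = 0.00417/0.01839 = 0.2268 m/s; Re = 1.686e+04; ε/D = 0.000915; Haaland → f = 0.02845; ΔP_A = f(L/D)(ρV²/2) = 1022 Pa.
Pipe B: V = Q/A = 0.00417/0.02378 = 0.1754 m/s; Re = 1.482e+04; ε/D = 0.0322; Haaland → f = 0.06098; ΔP_B = f(L/D)(ρV²/2) = 283.8 Pa.
ΔP_A/ΔP_B = 1022/283.8 = 3.60.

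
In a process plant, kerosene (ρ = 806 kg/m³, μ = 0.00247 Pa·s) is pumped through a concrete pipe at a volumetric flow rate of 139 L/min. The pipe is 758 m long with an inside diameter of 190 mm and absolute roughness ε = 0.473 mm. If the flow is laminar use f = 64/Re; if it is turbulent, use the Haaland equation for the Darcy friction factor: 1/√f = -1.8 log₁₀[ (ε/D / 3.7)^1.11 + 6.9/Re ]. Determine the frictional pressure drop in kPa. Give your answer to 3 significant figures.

ΔP ≈ 0.429 kPa

Q = 139 L/min = 139/60000 = 0.002317 m³/s.
Cross-sectional area A = πD²/4 = π(0.19)²/4 = 0.02835 m²; mean velocity V = Q/A = 0.002317/0.02835 = 0.08171 m/s.
Reynolds number Re = ρVD/μ = 806 · 0.08171 · 0.19 / 0.00247 = 5066.
Re > 4000 → turbulent. Relative roughness ε/D = 0.000473/0.19 = 0.00249. Haaland: 1/√f = -1.8 log₁₀[(0.00249/3.7)^1.11 + 6.9/5066] = -1.8 log₁₀[0.000301 + 0.00136] = 5.002, so f = 0.03996.
Darcy-Weisbach: ΔP = f(L/D)(ρV²/2) = 0.03996·(758/0.19)·(806·0.08171²/2) = 0.03996·3989·2.691 = 429 Pa.
ΔP = 429 Pa = 0.429 kPa.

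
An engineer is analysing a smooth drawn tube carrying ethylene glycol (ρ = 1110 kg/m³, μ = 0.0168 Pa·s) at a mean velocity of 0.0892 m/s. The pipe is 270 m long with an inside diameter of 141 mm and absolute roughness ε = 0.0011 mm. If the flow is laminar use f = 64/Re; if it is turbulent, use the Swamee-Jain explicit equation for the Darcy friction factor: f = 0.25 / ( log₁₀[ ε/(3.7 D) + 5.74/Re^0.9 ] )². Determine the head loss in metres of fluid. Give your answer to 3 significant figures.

h_f ≈ 0.0598 m

Reynolds number Re = ρVD/μ = 1110 · 0.0892 · 0.141 / 0.0168 = 831.
Re < 2300 → laminar flow, so f = 64/Re = 64/831 = 0.07702 (the turbulent correlation is not needed).
Darcy-Weisbach: ΔP = f(L/D)(ρV²/2) = 0.07702·(270/0.141)·(1110·0.0892²/2) = 0.07702·1915·4.416 = 651.3 Pa.
Head loss h_f = ΔP/(ρg) = 651.3/(1110·9.81) = 0.0598 m.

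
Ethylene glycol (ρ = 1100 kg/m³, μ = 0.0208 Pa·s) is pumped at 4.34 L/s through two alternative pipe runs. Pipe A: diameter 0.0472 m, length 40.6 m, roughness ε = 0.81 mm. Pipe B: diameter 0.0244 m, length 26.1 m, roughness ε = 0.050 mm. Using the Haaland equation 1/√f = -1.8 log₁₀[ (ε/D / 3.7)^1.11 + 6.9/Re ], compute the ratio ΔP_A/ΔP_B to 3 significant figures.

ΔP_A/ΔP_B ≈ 0.0924

Pipe A: V = Q/A = 0.00434/0.00175 = 2.48 m/s; Re = 6191; ε/D = 0.0172; Haaland → f = 0.0521; ΔP_A = f(L/D)(ρV²/2) = 1.517e+05 Pa.
Pipe B: V = Q/A = 0.00434/0.0004676 = 9.282 m/s; Re = 1.198e+04; ε/D = 0.00205; Haaland → f = 0.03239; ΔP_B = f(L/D)(ρV²/2) = 1.642e+06 Pa.
ΔP_A/ΔP_B = 1.517e+05/1.642e+06 = 0.0924.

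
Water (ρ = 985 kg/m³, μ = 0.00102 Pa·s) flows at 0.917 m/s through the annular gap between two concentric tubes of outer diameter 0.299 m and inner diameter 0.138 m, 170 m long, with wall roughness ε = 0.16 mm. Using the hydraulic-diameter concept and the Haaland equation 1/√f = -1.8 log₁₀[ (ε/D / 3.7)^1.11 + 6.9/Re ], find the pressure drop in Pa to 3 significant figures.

ΔP ≈ 9330 Pa

Hydraulic diameter D_h = 4A/P = D_o - D_i = 0.299 - 0.138 = 0.161 m.
Re = ρVD_h/μ = 985·0.917·0.161/0.00102 = 1.426e+05.
ε/D_h = 0.00016/0.161 = 0.000994; Haaland gives 1/√f = -1.8 log₁₀[0.000109+4.84e-05] = 6.847, so f = 0.02133.
ΔP = f(L/D_h)(ρV²/2) = 0.02133·170/0.161·414.1 = 9328 Pa.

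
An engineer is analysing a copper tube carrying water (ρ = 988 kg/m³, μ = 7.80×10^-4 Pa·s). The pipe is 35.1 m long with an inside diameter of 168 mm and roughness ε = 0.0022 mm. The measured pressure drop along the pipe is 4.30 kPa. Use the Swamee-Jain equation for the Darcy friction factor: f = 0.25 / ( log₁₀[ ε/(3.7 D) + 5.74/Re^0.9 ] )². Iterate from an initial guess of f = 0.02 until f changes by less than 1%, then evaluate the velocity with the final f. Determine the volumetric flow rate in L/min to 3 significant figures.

Rearranging Darcy-Weisbach: V = √(2·ΔP·D/(f·L·ρ)). With ε/D = 2.2e-06/0.168 = 1.31e-05, iterate starting from f = 0.02:
  f = 0.02 → V = √(2·4300·0.168/(0.02·35.1·988)) = 1.443 m/s; Re = ρVD/μ = 3.071e+05; f → 0.01447
  f = 0.01447 → V = 1.697 m/s; Re = 3.611e+05; f → 0.01406
  f = 0.01406 → V = 1.721 m/s; Re = 3.663e+05; f → 0.01402
Converged (Δf/f < 1%). With the final f = 0.01402: V = √(2·4300·0.168/(0.01402·35.1·988)) = 1.724 m/s.
Q = V·A = 1.724·(π/4·0.168²) = 0.03821 m³/s = 2290 L/min.

Q ≈ 2290 L/min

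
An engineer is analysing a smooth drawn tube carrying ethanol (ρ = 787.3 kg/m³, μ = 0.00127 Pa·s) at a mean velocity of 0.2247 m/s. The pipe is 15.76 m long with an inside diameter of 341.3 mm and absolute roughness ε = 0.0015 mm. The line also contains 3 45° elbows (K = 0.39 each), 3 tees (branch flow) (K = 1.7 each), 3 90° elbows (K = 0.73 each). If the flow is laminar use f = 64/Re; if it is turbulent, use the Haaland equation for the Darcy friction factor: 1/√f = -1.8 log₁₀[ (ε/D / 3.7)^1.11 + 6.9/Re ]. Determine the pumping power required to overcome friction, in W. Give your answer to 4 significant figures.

Reynolds number Re = ρVD/μ = 787.3 · 0.2247 · 0.3413 / 0.00127 = 4.754e+04.
Re > 4000 → turbulent. Relative roughness ε/D = 1.5e-06/0.3413 = 4.39e-06. Haaland: 1/√f = -1.8 log₁₀[(4.39e-06/3.7)^1.11 + 6.9/4.754e+04] = -1.8 log₁₀[2.65e-07 + 0.000145] = 6.907, so f = 0.02096.
Total minor-loss coefficient ΣK = 3·0.39 + 3·1.7 + 3·0.73 = 8.46.
ΔP = [f·L/D + ΣK]·(ρV²/2) = [0.02096·15.76/0.3413 + 8.46]·(787.3·0.2247²/2) = [0.9678 + 8.46]·19.88 = 187.4 Pa.
Q = V·A = 0.2247·0.09149 = 0.02056 m³/s.
Pumping power P = QΔP = 0.02056·187.4 = 3.8521 W = 3.852 W.

P ≈ 3.852 W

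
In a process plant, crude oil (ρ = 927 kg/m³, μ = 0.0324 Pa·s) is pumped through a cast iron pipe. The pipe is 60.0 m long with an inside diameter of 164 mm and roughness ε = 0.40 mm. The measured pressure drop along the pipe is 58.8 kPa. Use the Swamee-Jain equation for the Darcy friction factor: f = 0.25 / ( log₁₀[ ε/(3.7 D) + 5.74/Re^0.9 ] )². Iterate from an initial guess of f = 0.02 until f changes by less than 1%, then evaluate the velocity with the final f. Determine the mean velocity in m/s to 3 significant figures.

Rearranging Darcy-Weisbach: V = √(2·ΔP·D/(f·L·ρ)). With ε/D = 0.0004/0.164 = 0.00244, iterate starting from f = 0.02:
  f = 0.02 → V = √(2·5.88e+04·0.164/(0.02·60·927)) = 4.164 m/s; Re = ρVD/μ = 1.954e+04; f → 0.03101
  f = 0.03101 → V = 3.344 m/s; Re = 1.569e+04; f → 0.03211
  f = 0.03211 → V = 3.286 m/s; Re = 1.542e+04; f → 0.0322
Converged (Δf/f < 1%). With the final f = 0.0322: V = √(2·5.88e+04·0.164/(0.0322·60·927)) = 3.281 m/s.

V ≈ 3.28 m/s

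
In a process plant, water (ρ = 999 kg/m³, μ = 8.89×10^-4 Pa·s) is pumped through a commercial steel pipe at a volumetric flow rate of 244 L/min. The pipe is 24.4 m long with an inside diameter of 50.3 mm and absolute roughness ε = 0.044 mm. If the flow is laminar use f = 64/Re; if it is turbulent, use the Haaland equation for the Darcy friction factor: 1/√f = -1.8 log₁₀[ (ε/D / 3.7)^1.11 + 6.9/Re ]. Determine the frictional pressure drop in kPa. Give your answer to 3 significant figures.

Q = 244 L/min = 244/60000 = 0.004067 m³/s.
Cross-sectional area A = πD²/4 = π(0.0503)²/4 = 0.001987 m²; mean velocity V = Q/A = 0.004067/0.001987 = 2.047 m/s.
Reynolds number Re = ρVD/μ = 999 · 2.047 · 0.0503 / 0.000889 = 1.157e+05.
Re > 4000 → turbulent. Relative roughness ε/D = 4.4e-05/0.0503 = 0.000875. Haaland: 1/√f = -1.8 log₁₀[(0.000875/3.7)^1.11 + 6.9/1.157e+05] = -1.8 log₁₀[9.44e-05 + 5.96e-05] = 6.862, so f = 0.02123.
Darcy-Weisbach: ΔP = f(L/D)(ρV²/2) = 0.02123·(24.4/0.0503)·(999·2.047²/2) = 0.02123·485.1·2092 = 2.155e+04 Pa.
ΔP = 2.155e+04 Pa = 21.5 kPa.

ΔP ≈ 21.5 kPa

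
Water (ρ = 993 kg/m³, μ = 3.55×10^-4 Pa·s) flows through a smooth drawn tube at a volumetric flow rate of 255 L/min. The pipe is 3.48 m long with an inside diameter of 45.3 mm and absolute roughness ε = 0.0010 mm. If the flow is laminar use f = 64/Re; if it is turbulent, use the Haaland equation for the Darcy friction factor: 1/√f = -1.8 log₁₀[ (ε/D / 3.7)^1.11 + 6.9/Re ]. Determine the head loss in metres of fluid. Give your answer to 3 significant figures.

Q = 255 L/min = 255/60000 = 0.00425 m³/s.
Cross-sectional area A = πD²/4 = π(0.0453)²/4 = 0.001612 m²; mean velocity V = Q/A = 0.00425/0.001612 = 2.637 m/s.
Reynolds number Re = ρVD/μ = 993 · 2.637 · 0.0453 / 0.000355 = 3.341e+05.
Re > 4000 → turbulent. Relative roughness ε/D = 1e-06/0.0453 = 2.21e-05. Haaland: 1/√f = -1.8 log₁₀[(2.21e-05/3.7)^1.11 + 6.9/3.341e+05] = -1.8 log₁₀[1.59e-06 + 2.07e-05] = 8.375, so f = 0.01426.
Darcy-Weisbach: ΔP = f(L/D)(ρV²/2) = 0.01426·(3.48/0.0453)·(993·2.637²/2) = 0.01426·76.82·3452 = 3781 Pa.
Head loss h_f = ΔP/(ρg) = 3781/(993·9.81) = 0.388 m.

h_f ≈ 0.388 m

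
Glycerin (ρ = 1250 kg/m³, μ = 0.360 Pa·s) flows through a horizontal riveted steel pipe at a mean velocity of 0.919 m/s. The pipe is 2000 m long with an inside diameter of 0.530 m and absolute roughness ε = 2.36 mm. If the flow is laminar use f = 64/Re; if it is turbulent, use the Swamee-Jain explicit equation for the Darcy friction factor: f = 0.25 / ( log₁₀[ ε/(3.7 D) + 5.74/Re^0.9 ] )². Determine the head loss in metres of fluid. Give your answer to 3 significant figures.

h_f ≈ 6.15 m

Reynolds number Re = ρVD/μ = 1250 · 0.919 · 0.53 / 0.36 = 1691.
Re < 2300 → laminar flow, so f = 64/Re = 64/1691 = 0.03784 (the turbulent correlation is not needed).
Darcy-Weisbach: ΔP = f(L/D)(ρV²/2) = 0.03784·(2000/0.53)·(1250·0.919²/2) = 0.03784·3774·527.9 = 7.538e+04 Pa.
Head loss h_f = ΔP/(ρg) = 7.538e+04/(1250·9.81) = 6.15 m.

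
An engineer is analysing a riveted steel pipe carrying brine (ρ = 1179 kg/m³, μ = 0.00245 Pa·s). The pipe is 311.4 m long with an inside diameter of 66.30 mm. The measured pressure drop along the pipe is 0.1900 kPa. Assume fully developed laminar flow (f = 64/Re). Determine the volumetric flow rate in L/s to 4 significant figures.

Q ≈ 0.1181 L/s

For laminar flow, f = 64/Re with Re = ρVD/μ, so Darcy-Weisbach reduces to ΔP = 32μLV/D². Solving for V: V = ΔP·D²/(32μL) = 190·(0.0663)²/(32·0.00245·311.4) = 0.03421 m/s.
Check: Re = ρVD/μ = 1179·0.03421·0.0663/0.00245 = 1091 < 2300, so the laminar assumption holds.
Q = V·A = 0.03421·(π/4·0.0663²) = 0.0001181 m³/s = 0.1181 L/s.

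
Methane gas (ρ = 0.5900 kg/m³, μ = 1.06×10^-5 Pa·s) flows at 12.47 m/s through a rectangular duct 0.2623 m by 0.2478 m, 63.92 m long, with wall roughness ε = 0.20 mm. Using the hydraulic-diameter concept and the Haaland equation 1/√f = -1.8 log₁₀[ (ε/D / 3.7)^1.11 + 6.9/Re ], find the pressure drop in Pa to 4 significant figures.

Hydraulic diameter D_h = 4A/P = 4·(0.2623·0.2478)/(2·(0.2623+0.2478)) = 0.26/1.02 = 0.2548 m.
Re = ρVD_h/μ = 0.59·12.47·0.2548/1.06e-05 = 1.769e+05.
ε/D_h = 0.0002/0.2548 = 0.000785; Haaland gives 1/√f = -1.8 log₁₀[8.37e-05+3.9e-05] = 7.04, so f = 0.02018.
ΔP = f(L/D_h)(ρV²/2) = 0.02018·63.92/0.2548·45.87 = 232.1 Pa.

ΔP ≈ 232.1 Pa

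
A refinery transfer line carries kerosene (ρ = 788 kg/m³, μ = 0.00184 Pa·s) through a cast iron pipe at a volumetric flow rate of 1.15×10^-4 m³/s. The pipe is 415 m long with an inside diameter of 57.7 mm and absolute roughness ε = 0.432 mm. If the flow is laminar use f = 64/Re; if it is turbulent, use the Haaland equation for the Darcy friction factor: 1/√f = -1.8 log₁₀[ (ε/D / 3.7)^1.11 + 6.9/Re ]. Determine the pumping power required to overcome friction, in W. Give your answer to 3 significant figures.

P ≈ 0.0371 W

Cross-sectional area A = πD²/4 = π(0.0577)²/4 = 0.002615 m²; mean velocity V = Q/A = 0.000115/0.002615 = 0.04398 m/s.
Reynolds number Re = ρVD/μ = 788 · 0.04398 · 0.0577 / 0.00184 = 1087.
Re < 2300 → laminar flow, so f = 64/Re = 64/1087 = 0.05889 (the turbulent correlation is not needed).
Darcy-Weisbach: ΔP = f(L/D)(ρV²/2) = 0.05889·(415/0.0577)·(788·0.04398²/2) = 0.05889·7192·0.7621 = 322.8 Pa.
Pumping power P = QΔP = 0.000115·322.8 = 0.03712 W = 0.0371 W.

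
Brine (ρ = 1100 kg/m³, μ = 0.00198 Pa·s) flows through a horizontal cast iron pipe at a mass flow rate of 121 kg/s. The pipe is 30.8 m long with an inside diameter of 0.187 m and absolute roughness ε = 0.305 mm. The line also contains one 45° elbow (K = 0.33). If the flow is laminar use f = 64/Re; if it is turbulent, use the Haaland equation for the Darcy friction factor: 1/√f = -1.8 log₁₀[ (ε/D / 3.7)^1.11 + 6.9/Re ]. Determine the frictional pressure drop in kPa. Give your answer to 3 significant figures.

ΔP ≈ 35.9 kPa

A = πD²/4 = π(0.187)²/4 = 0.02746 m²; mean velocity V = ṁ/(ρA) = 121/(1100 · 0.02746) = 4.005 m/s.
Reynolds number Re = ρVD/μ = 1100 · 4.005 · 0.187 / 0.00198 = 4.161e+05.
Re > 4000 → turbulent. Relative roughness ε/D = 0.000305/0.187 = 0.00163. Haaland: 1/√f = -1.8 log₁₀[(0.00163/3.7)^1.11 + 6.9/4.161e+05] = -1.8 log₁₀[0.000188 + 1.66e-05] = 6.639, so f = 0.02269.
Total minor-loss coefficient ΣK = 1·0.33 = 0.33.
ΔP = [f·L/D + ΣK]·(ρV²/2) = [0.02269·30.8/0.187 + 0.33]·(1100·4.005²/2) = [3.737 + 0.33]·8823 = 3.588e+04 Pa.
ΔP = 3.588e+04 Pa = 35.9 kPa.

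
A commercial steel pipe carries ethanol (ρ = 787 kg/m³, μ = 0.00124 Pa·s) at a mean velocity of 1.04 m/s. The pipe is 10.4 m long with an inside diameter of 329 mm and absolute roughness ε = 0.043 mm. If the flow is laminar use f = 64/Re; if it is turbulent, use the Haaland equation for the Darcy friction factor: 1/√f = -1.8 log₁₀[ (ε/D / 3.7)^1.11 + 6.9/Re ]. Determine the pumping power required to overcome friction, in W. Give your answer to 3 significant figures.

Reynolds number Re = ρVD/μ = 787 · 1.04 · 0.329 / 0.00124 = 2.172e+05.
Re > 4000 → turbulent. Relative roughness ε/D = 4.3e-05/0.329 = 0.000131. Haaland: 1/√f = -1.8 log₁₀[(0.000131/3.7)^1.11 + 6.9/2.172e+05] = -1.8 log₁₀[1.14e-05 + 3.18e-05] = 7.856, so f = 0.0162.
Darcy-Weisbach: ΔP = f(L/D)(ρV²/2) = 0.0162·(10.4/0.329)·(787·1.04²/2) = 0.0162·31.61·425.6 = 218 Pa.
Q = V·A = 1.04·0.08501 = 0.08841 m³/s.
Pumping power P = QΔP = 0.08841·218 = 19.27 W = 19.3 W.

P ≈ 19.3 W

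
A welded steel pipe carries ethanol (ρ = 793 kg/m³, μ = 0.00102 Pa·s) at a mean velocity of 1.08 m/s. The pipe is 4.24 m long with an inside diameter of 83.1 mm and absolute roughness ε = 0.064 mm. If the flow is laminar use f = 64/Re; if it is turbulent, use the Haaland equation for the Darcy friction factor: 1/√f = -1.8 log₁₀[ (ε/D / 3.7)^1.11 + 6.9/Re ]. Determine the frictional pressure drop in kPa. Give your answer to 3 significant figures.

Reynolds number Re = ρVD/μ = 793 · 1.08 · 0.0831 / 0.00102 = 6.977e+04.
Re > 4000 → turbulent. Relative roughness ε/D = 6.4e-05/0.0831 = 0.00077. Haaland: 1/√f = -1.8 log₁₀[(0.00077/3.7)^1.11 + 6.9/6.977e+04] = -1.8 log₁₀[8.19e-05 + 9.89e-05] = 6.737, so f = 0.02203.
Darcy-Weisbach: ΔP = f(L/D)(ρV²/2) = 0.02203·(4.24/0.0831)·(793·1.08²/2) = 0.02203·51.02·462.5 = 519.9 Pa.
ΔP = 519.9 Pa = 0.520 kPa.

ΔP ≈ 0.520 kPa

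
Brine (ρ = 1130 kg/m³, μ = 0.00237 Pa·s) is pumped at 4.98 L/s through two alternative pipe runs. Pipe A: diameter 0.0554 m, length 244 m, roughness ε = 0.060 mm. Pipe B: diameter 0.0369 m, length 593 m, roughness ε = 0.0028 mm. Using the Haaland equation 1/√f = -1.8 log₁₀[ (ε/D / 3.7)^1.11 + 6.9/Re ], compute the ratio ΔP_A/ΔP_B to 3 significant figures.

Pipe A: V = Q/A = 0.00498/0.002411 = 2.066 m/s; Re = 5.457e+04; ε/D = 0.00108; Haaland → f = 0.0237; ΔP_A = f(L/D)(ρV²/2) = 2.517e+05 Pa.
Pipe B: V = Q/A = 0.00498/0.001069 = 4.657 m/s; Re = 8.193e+04; ε/D = 7.59e-05; Haaland → f = 0.01888; ΔP_B = f(L/D)(ρV²/2) = 3.717e+06 Pa.
ΔP_A/ΔP_B = 2.517e+05/3.717e+06 = 0.0677.

ΔP_A/ΔP_B ≈ 0.0677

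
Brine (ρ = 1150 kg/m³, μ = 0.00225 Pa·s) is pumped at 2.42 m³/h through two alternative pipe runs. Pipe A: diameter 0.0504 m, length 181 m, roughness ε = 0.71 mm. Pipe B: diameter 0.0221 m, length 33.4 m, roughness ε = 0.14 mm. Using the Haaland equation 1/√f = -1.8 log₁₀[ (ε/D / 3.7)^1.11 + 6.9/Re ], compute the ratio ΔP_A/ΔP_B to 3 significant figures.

ΔP_A/ΔP_B ≈ 0.116

Pipe A: V = Q/A = 0.0006722/0.001995 = 0.3369 m/s; Re = 8680; ε/D = 0.0141; Haaland → f = 0.04769; ΔP_A = f(L/D)(ρV²/2) = 1.118e+04 Pa.
Pipe B: V = Q/A = 0.0006722/0.0003836 = 1.752 m/s; Re = 1.979e+04; ε/D = 0.00633; Haaland → f = 0.03616; ΔP_B = f(L/D)(ρV²/2) = 9.651e+04 Pa.
ΔP_A/ΔP_B = 1.118e+04/9.651e+04 = 0.116.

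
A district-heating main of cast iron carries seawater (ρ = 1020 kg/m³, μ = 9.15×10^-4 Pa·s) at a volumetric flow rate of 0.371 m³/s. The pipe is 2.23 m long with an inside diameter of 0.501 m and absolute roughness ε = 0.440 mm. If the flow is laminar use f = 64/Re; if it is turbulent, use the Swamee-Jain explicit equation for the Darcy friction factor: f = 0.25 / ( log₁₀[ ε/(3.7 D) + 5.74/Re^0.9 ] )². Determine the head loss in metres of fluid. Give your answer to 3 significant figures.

h_f ≈ 0.0156 m

Cross-sectional area A = πD²/4 = π(0.501)²/4 = 0.1971 m²; mean velocity V = Q/A = 0.371/0.1971 = 1.882 m/s.
Reynolds number Re = ρVD/μ = 1020 · 1.882 · 0.501 / 0.000915 = 1.051e+06.
Re > 4000 → turbulent. Relative roughness ε/D = 0.00044/0.501 = 0.000878. Swamee-Jain: f = 0.25/(log₁₀[0.000878/3.7 + 5.74/1.051e+06^0.9])² = 0.25/(log₁₀[0.000237 + 2.18e-05])² = 0.25/(-3.586)² = 0.01944.
Darcy-Weisbach: ΔP = f(L/D)(ρV²/2) = 0.01944·(2.23/0.501)·(1020·1.882²/2) = 0.01944·4.451·1806 = 156.3 Pa.
Head loss h_f = ΔP/(ρg) = 156.3/(1020·9.81) = 0.0156 m.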